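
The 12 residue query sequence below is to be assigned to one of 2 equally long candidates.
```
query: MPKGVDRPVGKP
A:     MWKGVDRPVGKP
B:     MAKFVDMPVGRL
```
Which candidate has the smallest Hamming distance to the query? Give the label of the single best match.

Hamming distances to query — A: 1; B: 5.
Smallest is A with 1 mismatch.

A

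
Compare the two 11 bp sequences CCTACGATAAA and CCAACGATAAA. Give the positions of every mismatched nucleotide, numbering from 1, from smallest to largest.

3

Scanning 1-based: 3: T/A.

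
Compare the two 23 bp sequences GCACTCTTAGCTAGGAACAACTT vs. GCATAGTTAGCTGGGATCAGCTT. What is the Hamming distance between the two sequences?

6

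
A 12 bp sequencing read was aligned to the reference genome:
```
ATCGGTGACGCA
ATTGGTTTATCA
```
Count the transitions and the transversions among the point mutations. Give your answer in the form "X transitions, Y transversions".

1 transition, 4 transversions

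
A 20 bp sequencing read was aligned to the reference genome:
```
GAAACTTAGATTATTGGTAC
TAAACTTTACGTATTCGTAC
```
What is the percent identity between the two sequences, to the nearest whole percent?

70%

6 positions differ (1, 8, 9, 10, 11, 16), so 14 of 20 match: 14/20 = 70%.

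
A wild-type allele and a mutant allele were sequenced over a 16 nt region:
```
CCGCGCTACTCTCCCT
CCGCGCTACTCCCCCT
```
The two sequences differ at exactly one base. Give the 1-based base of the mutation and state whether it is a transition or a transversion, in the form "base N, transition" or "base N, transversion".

base 12, transition

Base 12 changes T→C. T is a pyrimidine and C is a pyrimidine, so this is a transition.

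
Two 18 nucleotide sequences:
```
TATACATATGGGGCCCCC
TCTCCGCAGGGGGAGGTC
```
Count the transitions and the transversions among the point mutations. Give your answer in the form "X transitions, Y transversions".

3 transitions, 6 transversions

Transitions (purine↔purine or pyrimidine↔pyrimidine): 6 A→G, 7 T→C, 17 C→T.
Transversions (purine↔pyrimidine): 2 A→C, 4 A→C, 9 T→G, 14 C→A, 15 C→G, 16 C→G.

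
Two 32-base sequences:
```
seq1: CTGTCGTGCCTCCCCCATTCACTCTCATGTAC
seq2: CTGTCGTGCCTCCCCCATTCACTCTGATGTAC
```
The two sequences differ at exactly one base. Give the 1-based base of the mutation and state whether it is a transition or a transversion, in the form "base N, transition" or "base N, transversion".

The sequences differ only at base 26: C→G (pyrimidine→purine), a transversion.

base 26, transversion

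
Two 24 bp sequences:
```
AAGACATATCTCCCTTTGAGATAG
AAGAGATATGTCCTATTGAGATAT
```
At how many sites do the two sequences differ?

Comparing position by position, 5 sites differ: 5 (C/G), 10 (C/G), 14 (C/T), 15 (T/A), 24 (G/T).

5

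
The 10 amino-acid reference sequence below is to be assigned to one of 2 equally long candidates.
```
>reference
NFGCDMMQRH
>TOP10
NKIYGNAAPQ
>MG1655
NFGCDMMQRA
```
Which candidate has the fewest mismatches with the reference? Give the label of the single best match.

MG1655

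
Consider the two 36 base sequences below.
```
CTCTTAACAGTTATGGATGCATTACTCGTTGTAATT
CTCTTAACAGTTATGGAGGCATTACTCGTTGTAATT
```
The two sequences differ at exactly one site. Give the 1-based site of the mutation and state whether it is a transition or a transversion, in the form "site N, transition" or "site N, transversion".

The sequences differ only at site 18: T→G (pyrimidine→purine), a transversion.

site 18, transversion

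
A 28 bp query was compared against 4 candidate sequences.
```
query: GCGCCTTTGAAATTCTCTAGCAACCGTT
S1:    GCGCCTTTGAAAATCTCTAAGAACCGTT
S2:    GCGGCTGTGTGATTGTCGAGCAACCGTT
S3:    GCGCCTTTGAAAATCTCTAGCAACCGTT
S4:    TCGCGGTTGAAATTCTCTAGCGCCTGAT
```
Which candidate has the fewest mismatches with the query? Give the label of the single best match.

S3

Hamming distances to query — S1: 3; S2: 6; S3: 1; S4: 7.
Smallest is S3 with 1 mismatch.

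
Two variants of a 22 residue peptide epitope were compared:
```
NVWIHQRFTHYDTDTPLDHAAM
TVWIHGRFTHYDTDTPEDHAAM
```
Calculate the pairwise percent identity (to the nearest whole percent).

3 positions differ (1, 6, 17), so 19 of 22 match: 19/22 = 86.36%.

86%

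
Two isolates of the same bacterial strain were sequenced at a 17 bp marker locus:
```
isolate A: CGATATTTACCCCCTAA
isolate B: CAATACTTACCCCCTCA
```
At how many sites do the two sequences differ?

Comparing position by position, 3 sites differ: 2 (G/A), 6 (T/C), 16 (A/C).

3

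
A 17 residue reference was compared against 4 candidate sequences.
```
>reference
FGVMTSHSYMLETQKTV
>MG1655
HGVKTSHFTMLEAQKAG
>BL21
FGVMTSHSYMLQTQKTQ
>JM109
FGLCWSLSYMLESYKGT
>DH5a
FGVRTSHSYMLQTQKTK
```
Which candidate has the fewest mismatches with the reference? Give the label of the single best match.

BL21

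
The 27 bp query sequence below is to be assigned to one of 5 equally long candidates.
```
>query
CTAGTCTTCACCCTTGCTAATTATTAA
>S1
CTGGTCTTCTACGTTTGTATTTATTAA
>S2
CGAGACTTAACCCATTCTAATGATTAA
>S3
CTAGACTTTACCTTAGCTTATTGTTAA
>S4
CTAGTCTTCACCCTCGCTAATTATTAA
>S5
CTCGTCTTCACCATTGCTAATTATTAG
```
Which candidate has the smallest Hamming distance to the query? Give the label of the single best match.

S1 differs at 7 positions; S2 differs at 6 positions; S3 differs at 6 positions; S4 differs at 1 position; S5 differs at 3 positions. The closest is S4.

S4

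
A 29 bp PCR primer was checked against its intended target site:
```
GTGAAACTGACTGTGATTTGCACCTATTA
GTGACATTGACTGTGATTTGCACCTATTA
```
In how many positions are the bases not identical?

Mismatches (1-based): position 5: A→C; position 7: C→T.

2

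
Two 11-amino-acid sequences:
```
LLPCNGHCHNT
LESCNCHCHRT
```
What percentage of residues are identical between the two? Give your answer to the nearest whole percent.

64%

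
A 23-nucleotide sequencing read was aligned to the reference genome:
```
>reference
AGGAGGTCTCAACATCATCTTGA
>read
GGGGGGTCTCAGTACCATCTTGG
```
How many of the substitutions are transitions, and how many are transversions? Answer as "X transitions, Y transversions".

6 transitions, 0 transversions

Transitions (purine↔purine or pyrimidine↔pyrimidine): 1 A→G, 4 A→G, 12 A→G, 13 C→T, 15 T→C, 23 A→G.
Transversions (purine↔pyrimidine): none.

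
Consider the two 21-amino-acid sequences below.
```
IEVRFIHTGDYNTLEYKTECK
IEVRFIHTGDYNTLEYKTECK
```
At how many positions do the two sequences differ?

The two sequences are identical at every position.

0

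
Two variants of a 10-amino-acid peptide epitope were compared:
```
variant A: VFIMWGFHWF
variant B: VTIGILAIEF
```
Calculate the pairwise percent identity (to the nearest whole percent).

30%

Mismatches at positions 2, 4, 5, 6, 7, 8, 9 (1-based): 7 of 10.
Identical positions: 3/10 = 30% → 30%.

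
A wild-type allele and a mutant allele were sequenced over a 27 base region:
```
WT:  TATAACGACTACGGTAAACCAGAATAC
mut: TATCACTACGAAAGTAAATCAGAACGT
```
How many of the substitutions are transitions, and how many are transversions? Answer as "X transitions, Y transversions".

5 transitions, 4 transversions

Mismatches (1-based):
position 4: A→C (purine→pyrimidine, transversion)
position 7: G→T (purine→pyrimidine, transversion)
position 10: T→G (pyrimidine→purine, transversion)
position 12: C→A (pyrimidine→purine, transversion)
position 13: G→A (purine→purine, transition)
position 19: C→T (pyrimidine→pyrimidine, transition)
position 25: T→C (pyrimidine→pyrimidine, transition)
position 26: A→G (purine→purine, transition)
position 27: C→T (pyrimidine→pyrimidine, transition)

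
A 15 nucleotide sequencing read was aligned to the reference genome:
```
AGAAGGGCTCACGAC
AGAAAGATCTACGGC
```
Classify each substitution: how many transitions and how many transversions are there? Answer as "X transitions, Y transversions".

6 transitions, 0 transversions

Mismatches (1-based):
position 5: G→A (purine→purine, transition)
position 7: G→A (purine→purine, transition)
position 8: C→T (pyrimidine→pyrimidine, transition)
position 9: T→C (pyrimidine→pyrimidine, transition)
position 10: C→T (pyrimidine→pyrimidine, transition)
position 14: A→G (purine→purine, transition)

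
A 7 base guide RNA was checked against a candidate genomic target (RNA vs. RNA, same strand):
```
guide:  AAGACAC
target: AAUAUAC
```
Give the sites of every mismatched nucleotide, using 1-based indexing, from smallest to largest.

3, 5

Scanning 1-based: 3: G/U; 5: C/U.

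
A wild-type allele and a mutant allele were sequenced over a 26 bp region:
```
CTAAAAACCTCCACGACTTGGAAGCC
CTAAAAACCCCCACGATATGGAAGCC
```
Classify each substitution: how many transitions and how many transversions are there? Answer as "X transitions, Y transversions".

Transitions (purine↔purine or pyrimidine↔pyrimidine): 10 T→C, 17 C→T.
Transversions (purine↔pyrimidine): 18 T→A.

2 transitions, 1 transversion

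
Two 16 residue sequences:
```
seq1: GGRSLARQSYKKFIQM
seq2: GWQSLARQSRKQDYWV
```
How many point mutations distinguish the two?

8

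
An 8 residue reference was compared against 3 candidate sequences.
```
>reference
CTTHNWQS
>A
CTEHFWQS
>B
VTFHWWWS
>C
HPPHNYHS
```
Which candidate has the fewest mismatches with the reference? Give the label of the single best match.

A

Hamming distances to reference — A: 2; B: 4; C: 5.
Smallest is A with 2 mismatches.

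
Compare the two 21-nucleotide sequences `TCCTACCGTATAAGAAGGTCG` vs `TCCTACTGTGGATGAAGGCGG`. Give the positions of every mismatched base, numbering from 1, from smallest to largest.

7, 10, 11, 13, 19, 20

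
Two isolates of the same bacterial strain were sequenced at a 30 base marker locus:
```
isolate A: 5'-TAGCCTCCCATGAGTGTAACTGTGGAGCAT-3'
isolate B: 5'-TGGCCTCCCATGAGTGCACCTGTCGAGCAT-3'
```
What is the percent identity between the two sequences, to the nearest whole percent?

4 positions differ (2, 17, 19, 24), so 26 of 30 match: 26/30 = 86.67%.

87%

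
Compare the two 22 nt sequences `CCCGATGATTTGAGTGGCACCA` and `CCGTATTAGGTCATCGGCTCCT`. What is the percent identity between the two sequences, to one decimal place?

10 positions differ (3, 4, 7, 9, 10, 12, 14, 15, 19, 22), so 12 of 22 match: 12/22 = 54.55%.

54.5%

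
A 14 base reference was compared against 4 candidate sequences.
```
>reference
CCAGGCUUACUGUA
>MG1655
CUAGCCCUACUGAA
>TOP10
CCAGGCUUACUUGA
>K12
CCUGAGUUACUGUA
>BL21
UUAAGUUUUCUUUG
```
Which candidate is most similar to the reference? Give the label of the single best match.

Hamming distances to reference — MG1655: 4; TOP10: 2; K12: 3; BL21: 7.
Smallest is TOP10 with 2 mismatches.

TOP10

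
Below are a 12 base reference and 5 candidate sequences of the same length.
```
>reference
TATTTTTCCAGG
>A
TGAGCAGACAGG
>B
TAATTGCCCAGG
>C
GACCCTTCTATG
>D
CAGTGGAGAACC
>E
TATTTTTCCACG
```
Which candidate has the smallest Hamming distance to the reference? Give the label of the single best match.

Hamming distances to reference — A: 7; B: 3; C: 6; D: 9; E: 1.
Smallest is E with 1 mismatch.

E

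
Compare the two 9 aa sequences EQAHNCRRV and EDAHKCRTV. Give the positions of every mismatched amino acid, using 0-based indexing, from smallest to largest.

1, 4, 7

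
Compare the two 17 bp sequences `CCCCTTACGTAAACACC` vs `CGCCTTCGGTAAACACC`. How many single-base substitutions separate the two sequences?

3

Comparing position by position, 3 sites differ: 2 (C/G), 7 (A/C), 8 (C/G).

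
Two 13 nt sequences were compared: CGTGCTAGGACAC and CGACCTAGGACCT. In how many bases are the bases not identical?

The sequences differ at bases 3, 4, 12, 13 (1-based) — 4 in total.

4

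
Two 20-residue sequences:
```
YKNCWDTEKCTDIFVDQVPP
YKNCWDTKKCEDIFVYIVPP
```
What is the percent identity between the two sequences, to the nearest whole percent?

4 positions differ (8, 11, 16, 17), so 16 of 20 match: 16/20 = 80%.

80%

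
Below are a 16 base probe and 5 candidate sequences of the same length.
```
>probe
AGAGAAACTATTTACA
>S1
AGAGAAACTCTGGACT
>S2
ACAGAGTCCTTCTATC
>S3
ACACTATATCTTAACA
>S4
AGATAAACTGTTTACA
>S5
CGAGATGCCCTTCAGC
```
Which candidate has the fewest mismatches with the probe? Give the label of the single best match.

S4

S1 differs at 4 bases; S2 differs at 8 bases; S3 differs at 7 bases; S4 differs at 2 bases; S5 differs at 8 bases. The closest is S4.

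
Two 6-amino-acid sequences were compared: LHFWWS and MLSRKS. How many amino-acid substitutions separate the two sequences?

The sequences differ at positions 1, 2, 3, 4, 5 (1-based) — 5 in total.

5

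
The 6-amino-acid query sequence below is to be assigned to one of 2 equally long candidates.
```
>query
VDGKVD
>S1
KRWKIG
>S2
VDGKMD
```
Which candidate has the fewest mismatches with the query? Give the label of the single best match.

S2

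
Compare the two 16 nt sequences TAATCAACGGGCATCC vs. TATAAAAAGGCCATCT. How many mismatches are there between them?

6

The sequences differ at positions 3, 4, 5, 8, 11, 16 (1-based) — 6 in total.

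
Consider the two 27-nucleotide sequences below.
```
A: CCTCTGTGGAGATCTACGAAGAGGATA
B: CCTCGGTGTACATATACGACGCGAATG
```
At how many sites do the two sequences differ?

8

The sequences differ at sites 5, 9, 11, 14, 20, 22, 24, 27 (1-based) — 8 in total.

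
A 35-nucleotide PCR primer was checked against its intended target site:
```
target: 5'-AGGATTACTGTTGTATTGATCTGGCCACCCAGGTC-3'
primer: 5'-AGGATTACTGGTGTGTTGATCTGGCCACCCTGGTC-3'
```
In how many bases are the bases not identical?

3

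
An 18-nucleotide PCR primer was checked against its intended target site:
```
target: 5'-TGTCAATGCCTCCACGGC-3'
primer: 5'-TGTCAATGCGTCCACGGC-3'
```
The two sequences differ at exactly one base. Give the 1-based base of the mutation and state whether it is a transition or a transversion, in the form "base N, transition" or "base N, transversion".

Base 10 changes C→G. C is a pyrimidine and G is a purine, so this is a transversion.

base 10, transversion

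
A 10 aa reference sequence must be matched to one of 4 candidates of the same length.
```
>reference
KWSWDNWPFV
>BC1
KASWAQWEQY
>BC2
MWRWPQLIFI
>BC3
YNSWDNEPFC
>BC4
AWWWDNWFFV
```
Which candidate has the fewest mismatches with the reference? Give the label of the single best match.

Hamming distances to reference — BC1: 6; BC2: 7; BC3: 4; BC4: 3.
Smallest is BC4 with 3 mismatches.

BC4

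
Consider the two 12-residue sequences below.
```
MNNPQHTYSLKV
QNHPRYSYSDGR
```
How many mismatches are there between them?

Comparing position by position, 8 residues differ: 1 (M/Q), 3 (N/H), 5 (Q/R), 6 (H/Y), 7 (T/S), 10 (L/D), 11 (K/G), 12 (V/R).

8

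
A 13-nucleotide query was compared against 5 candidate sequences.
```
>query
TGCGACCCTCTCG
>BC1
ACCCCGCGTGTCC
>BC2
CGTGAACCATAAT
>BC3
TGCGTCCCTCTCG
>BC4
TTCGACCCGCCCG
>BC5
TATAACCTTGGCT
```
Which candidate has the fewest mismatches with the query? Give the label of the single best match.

Hamming distances to query — BC1: 8; BC2: 8; BC3: 1; BC4: 3; BC5: 7.
Smallest is BC3 with 1 mismatch.

BC3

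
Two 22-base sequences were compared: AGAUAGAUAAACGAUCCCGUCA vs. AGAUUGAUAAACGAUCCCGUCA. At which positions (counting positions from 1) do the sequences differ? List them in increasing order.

5

Scanning 1-based: 5: A/U.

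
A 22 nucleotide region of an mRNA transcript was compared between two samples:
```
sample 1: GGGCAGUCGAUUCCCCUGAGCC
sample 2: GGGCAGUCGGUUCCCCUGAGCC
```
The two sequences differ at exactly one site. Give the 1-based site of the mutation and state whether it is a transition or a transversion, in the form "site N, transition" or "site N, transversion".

site 10, transition

The sequences differ only at site 10: A→G (purine→purine), a transition.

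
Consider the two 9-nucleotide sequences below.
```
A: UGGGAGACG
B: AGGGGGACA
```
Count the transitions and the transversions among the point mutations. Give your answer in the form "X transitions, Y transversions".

2 transitions, 1 transversion

Mismatches (1-based):
position 1: U→A (pyrimidine→purine, transversion)
position 5: A→G (purine→purine, transition)
position 9: G→A (purine→purine, transition)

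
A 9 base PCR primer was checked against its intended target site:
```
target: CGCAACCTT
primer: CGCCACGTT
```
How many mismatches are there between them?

2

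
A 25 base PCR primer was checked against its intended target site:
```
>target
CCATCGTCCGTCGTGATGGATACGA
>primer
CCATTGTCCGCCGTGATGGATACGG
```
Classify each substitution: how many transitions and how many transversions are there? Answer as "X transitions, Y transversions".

3 transitions, 0 transversions

Mismatches (1-based):
position 5: C→T (pyrimidine→pyrimidine, transition)
position 11: T→C (pyrimidine→pyrimidine, transition)
position 25: A→G (purine→purine, transition)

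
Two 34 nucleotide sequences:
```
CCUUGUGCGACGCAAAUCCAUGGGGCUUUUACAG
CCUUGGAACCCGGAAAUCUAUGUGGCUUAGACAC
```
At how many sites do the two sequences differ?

Comparing position by position, 11 sites differ: 6 (U/G), 7 (G/A), 8 (C/A), 9 (G/C), 10 (A/C), 13 (C/G), 19 (C/U), 23 (G/U), 29 (U/A), 30 (U/G), 34 (G/C).

11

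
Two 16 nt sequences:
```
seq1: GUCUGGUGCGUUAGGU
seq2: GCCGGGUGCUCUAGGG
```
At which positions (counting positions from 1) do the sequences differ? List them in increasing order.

Differences at position 2 (U→C), position 4 (U→G), position 10 (G→U), position 11 (U→C), position 16 (U→G).

2, 4, 10, 11, 16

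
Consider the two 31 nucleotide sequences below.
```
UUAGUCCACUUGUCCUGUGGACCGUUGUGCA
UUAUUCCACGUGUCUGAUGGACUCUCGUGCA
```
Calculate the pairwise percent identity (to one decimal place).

74.2%

Mismatches at positions 4, 10, 15, 16, 17, 23, 24, 26 (1-based): 8 of 31.
Identical positions: 23/31 = 74.19% → 74.2%.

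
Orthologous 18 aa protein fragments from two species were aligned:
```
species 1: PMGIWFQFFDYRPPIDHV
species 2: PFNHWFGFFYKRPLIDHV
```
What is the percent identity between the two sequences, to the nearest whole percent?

7 positions differ (2, 3, 4, 7, 10, 11, 14), so 11 of 18 match: 11/18 = 61.11%.

61%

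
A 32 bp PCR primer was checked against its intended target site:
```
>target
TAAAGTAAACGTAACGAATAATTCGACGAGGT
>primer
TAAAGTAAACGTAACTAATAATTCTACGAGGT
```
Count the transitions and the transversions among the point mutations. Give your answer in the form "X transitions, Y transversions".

0 transitions, 2 transversions

Mismatches (1-based):
base 16: G→T (purine→pyrimidine, transversion)
base 25: G→T (purine→pyrimidine, transversion)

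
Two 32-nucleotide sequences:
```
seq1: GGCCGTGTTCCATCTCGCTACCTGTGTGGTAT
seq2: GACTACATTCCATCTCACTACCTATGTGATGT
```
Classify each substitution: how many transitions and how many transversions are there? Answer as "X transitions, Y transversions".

9 transitions, 0 transversions

Transitions (purine↔purine or pyrimidine↔pyrimidine): 2 G→A, 4 C→T, 5 G→A, 6 T→C, 7 G→A, 17 G→A, 24 G→A, 29 G→A, 31 A→G.
Transversions (purine↔pyrimidine): none.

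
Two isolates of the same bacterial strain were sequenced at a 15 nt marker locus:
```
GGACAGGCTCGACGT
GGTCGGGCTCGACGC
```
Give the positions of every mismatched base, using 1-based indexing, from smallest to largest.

3, 5, 15

Scanning 1-based: 3: A/T; 5: A/G; 15: T/C.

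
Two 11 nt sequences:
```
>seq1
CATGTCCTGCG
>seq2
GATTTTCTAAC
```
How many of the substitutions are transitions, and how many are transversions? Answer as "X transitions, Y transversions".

Transitions (purine↔purine or pyrimidine↔pyrimidine): 6 C→T, 9 G→A.
Transversions (purine↔pyrimidine): 1 C→G, 4 G→T, 10 C→A, 11 G→C.

2 transitions, 4 transversions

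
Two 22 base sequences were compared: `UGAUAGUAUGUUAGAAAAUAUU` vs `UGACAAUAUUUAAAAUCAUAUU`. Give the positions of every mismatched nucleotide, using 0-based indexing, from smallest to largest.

3, 5, 9, 11, 13, 15, 16

Differences at position 3 (U→C), position 5 (G→A), position 9 (G→U), position 11 (U→A), position 13 (G→A), position 15 (A→U), position 16 (A→C).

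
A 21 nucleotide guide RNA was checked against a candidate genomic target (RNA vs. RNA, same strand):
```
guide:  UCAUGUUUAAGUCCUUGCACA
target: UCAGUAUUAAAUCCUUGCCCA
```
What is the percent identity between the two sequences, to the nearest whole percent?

76%

5 positions differ (4, 5, 6, 11, 19), so 16 of 21 match: 16/21 = 76.19%.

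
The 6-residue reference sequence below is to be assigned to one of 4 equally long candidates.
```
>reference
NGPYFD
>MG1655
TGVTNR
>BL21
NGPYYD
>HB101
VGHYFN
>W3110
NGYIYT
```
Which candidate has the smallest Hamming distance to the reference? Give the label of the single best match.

BL21

Hamming distances to reference — MG1655: 5; BL21: 1; HB101: 3; W3110: 4.
Smallest is BL21 with 1 mismatch.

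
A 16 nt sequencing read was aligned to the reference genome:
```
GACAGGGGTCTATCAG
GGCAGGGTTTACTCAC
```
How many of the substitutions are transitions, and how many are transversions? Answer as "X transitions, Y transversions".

Transitions (purine↔purine or pyrimidine↔pyrimidine): 2 A→G, 10 C→T.
Transversions (purine↔pyrimidine): 8 G→T, 11 T→A, 12 A→C, 16 G→C.

2 transitions, 4 transversions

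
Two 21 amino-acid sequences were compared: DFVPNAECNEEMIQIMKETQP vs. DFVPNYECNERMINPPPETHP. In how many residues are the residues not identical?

The sequences differ at residues 6, 11, 14, 15, 16, 17, 20 (1-based) — 7 in total.

7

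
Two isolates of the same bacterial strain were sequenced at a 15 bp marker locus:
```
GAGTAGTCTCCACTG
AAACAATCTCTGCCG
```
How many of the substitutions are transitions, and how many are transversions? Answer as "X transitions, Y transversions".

7 transitions, 0 transversions

Mismatches (1-based):
position 1: G→A (purine→purine, transition)
position 3: G→A (purine→purine, transition)
position 4: T→C (pyrimidine→pyrimidine, transition)
position 6: G→A (purine→purine, transition)
position 11: C→T (pyrimidine→pyrimidine, transition)
position 12: A→G (purine→purine, transition)
position 14: T→C (pyrimidine→pyrimidine, transition)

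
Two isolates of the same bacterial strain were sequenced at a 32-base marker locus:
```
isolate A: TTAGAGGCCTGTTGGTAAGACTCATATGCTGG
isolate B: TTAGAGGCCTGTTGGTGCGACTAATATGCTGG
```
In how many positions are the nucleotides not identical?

The sequences differ at positions 17, 18, 23 (1-based) — 3 in total.

3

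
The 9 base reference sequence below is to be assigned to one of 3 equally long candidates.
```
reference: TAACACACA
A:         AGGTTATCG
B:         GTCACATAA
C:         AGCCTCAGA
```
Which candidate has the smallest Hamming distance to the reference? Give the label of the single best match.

A differs at 8 bases; B differs at 8 bases; C differs at 5 bases. The closest is C.

C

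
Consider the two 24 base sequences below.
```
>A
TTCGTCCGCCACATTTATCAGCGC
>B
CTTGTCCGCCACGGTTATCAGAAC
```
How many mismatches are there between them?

Comparing position by position, 6 sites differ: 1 (T/C), 3 (C/T), 13 (A/G), 14 (T/G), 22 (C/A), 23 (G/A).

6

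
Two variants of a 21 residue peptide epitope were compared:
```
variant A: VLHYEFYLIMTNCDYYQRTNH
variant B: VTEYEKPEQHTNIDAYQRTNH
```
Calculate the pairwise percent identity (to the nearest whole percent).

9 positions differ (2, 3, 6, 7, 8, 9, 10, 13, 15), so 12 of 21 match: 12/21 = 57.14%.

57%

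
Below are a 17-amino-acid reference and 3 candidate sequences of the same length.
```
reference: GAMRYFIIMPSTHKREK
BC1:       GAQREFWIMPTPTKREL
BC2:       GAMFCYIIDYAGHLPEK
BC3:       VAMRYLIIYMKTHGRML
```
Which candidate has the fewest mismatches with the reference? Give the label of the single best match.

BC1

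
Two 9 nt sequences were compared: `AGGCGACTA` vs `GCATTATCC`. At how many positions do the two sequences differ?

8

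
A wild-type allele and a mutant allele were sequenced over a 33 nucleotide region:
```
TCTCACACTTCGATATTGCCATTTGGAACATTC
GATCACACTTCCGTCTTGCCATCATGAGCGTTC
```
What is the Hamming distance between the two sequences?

The sequences differ at positions 1, 2, 12, 13, 15, 23, 24, 25, 28, 30 (1-based) — 10 in total.

10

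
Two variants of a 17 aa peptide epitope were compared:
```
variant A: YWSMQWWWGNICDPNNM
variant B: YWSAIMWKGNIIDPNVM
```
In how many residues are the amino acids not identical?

6

The sequences differ at residues 4, 5, 6, 8, 12, 16 (1-based) — 6 in total.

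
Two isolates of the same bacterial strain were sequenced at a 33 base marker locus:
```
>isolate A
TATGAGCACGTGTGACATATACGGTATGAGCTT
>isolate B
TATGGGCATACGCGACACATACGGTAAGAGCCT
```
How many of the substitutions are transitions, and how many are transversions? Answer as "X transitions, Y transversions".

7 transitions, 1 transversion

Transitions (purine↔purine or pyrimidine↔pyrimidine): 5 A→G, 9 C→T, 10 G→A, 11 T→C, 13 T→C, 18 T→C, 32 T→C.
Transversions (purine↔pyrimidine): 27 T→A.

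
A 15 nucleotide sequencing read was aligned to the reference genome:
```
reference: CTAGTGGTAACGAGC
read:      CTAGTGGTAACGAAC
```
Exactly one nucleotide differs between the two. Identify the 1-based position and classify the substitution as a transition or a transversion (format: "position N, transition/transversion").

Position 14 changes G→A. G is a purine and A is a purine, so this is a transition.

position 14, transition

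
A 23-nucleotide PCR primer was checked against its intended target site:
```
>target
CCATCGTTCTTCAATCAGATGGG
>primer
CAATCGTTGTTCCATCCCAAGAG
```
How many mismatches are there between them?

7

Mismatches (1-based): position 2: C→A; position 9: C→G; position 13: A→C; position 17: A→C; position 18: G→C; position 20: T→A; position 22: G→A.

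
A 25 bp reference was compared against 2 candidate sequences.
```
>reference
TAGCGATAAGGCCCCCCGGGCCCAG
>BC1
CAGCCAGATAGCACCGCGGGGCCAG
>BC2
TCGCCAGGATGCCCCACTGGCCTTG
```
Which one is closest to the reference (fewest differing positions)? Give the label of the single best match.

Hamming distances to reference — BC1: 8; BC2: 9.
Smallest is BC1 with 8 mismatches.

BC1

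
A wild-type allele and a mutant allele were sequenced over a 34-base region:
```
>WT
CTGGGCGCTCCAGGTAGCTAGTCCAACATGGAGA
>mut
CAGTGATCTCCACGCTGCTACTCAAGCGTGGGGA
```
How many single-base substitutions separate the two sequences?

12

The sequences differ at positions 2, 4, 6, 7, 13, 15, 16, 21, 24, 26, 28, 32 (1-based) — 12 in total.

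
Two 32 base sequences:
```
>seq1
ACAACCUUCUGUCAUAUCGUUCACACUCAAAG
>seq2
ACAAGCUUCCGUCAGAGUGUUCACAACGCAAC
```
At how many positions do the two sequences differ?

10

Comparing position by position, 10 positions differ: 5 (C/G), 10 (U/C), 15 (U/G), 17 (U/G), 18 (C/U), 26 (C/A), 27 (U/C), 28 (C/G), 29 (A/C), 32 (G/C).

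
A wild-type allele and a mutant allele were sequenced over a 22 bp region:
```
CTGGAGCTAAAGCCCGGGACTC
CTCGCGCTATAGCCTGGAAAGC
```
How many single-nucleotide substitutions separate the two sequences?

Mismatches (1-based): site 3: G→C; site 5: A→C; site 10: A→T; site 15: C→T; site 18: G→A; site 20: C→A; site 21: T→G.

7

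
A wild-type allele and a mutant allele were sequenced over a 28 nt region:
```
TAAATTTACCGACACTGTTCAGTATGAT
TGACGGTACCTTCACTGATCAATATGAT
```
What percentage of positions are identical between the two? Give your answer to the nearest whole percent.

71%

8 positions differ (2, 4, 5, 6, 11, 12, 18, 22), so 20 of 28 match: 20/28 = 71.43%.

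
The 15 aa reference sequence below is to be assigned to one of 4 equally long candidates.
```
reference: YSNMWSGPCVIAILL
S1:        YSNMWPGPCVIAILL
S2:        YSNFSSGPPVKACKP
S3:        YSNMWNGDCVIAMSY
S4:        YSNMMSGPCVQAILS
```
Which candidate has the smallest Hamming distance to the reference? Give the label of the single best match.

S1 differs at 1 residue; S2 differs at 7 residues; S3 differs at 5 residues; S4 differs at 3 residues. The closest is S1.

S1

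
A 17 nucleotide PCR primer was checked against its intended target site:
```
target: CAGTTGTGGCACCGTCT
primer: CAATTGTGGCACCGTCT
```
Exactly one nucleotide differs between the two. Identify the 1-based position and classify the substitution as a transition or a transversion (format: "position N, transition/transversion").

position 3, transition

The sequences differ only at position 3: G→A (purine→purine), a transition.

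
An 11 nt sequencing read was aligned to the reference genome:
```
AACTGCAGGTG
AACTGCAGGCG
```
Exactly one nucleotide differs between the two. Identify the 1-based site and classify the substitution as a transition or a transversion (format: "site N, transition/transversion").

Site 10 changes T→C. T is a pyrimidine and C is a pyrimidine, so this is a transition.

site 10, transition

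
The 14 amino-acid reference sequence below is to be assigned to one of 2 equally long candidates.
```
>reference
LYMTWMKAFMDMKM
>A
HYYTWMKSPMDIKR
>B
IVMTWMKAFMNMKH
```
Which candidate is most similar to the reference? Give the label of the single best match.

A differs at 6 residues; B differs at 4 residues. The closest is B.

B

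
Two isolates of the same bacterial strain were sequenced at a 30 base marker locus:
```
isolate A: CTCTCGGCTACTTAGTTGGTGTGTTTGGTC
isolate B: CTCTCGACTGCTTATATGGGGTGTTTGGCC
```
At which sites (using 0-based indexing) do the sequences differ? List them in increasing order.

Scanning 0-based: 6: G/A; 9: A/G; 14: G/T; 15: T/A; 19: T/G; 28: T/C.

6, 9, 14, 15, 19, 28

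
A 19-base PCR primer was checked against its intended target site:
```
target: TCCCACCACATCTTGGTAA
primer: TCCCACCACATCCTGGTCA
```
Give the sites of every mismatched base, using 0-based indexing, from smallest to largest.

12, 17

Differences at site 12 (T→C), site 17 (A→C).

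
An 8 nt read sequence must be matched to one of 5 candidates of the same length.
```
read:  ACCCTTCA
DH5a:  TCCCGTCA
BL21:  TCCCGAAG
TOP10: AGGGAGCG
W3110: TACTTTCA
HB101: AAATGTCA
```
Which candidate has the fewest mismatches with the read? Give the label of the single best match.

DH5a differs at 2 positions; BL21 differs at 5 positions; TOP10 differs at 6 positions; W3110 differs at 3 positions; HB101 differs at 4 positions. The closest is DH5a.

DH5a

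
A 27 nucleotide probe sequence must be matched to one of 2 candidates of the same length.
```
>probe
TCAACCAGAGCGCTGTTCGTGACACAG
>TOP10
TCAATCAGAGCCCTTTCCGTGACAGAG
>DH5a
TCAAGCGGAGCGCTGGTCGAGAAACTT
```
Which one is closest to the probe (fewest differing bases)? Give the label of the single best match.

TOP10

TOP10 differs at 5 bases; DH5a differs at 7 bases. The closest is TOP10.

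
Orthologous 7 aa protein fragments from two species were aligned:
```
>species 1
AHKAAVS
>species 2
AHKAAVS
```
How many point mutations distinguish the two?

The two sequences are identical at every position.

0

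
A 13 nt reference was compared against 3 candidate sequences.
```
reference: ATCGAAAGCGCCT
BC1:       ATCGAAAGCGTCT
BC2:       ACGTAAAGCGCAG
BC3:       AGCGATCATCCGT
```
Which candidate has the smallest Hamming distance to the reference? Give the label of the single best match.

Hamming distances to reference — BC1: 1; BC2: 5; BC3: 7.
Smallest is BC1 with 1 mismatch.

BC1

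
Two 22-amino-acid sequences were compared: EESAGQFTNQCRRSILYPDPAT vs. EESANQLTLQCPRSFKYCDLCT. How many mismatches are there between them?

Comparing position by position, 9 residues differ: 5 (G/N), 7 (F/L), 9 (N/L), 12 (R/P), 15 (I/F), 16 (L/K), 18 (P/C), 20 (P/L), 21 (A/C).

9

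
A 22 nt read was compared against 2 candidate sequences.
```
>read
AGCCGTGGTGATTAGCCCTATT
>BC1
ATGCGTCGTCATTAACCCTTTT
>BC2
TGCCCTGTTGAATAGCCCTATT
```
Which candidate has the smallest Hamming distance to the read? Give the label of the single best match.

Hamming distances to read — BC1: 6; BC2: 4.
Smallest is BC2 with 4 mismatches.

BC2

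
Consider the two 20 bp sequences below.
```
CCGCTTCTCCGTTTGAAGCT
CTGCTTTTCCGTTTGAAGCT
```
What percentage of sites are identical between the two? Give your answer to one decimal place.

90.0%

Mismatches at positions 2, 7 (1-based): 2 of 20.
Identical positions: 18/20 = 90% → 90.0%.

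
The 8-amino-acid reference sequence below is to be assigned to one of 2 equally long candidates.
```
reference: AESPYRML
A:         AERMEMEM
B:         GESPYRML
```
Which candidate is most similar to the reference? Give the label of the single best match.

B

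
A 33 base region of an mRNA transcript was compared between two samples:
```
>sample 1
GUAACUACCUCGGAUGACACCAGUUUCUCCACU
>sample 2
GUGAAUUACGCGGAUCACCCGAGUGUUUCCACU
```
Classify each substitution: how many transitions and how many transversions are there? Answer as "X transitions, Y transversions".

2 transitions, 8 transversions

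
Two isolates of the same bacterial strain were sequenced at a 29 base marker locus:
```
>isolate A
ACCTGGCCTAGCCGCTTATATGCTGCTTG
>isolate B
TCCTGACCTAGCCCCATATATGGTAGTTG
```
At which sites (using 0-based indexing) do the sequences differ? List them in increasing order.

0, 5, 13, 15, 22, 24, 25

Scanning 0-based: 0: A/T; 5: G/A; 13: G/C; 15: T/A; 22: C/G; 24: G/A; 25: C/G.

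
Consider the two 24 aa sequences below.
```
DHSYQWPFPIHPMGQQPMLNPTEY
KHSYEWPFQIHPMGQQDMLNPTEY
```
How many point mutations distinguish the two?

4

Comparing position by position, 4 positions differ: 1 (D/K), 5 (Q/E), 9 (P/Q), 17 (P/D).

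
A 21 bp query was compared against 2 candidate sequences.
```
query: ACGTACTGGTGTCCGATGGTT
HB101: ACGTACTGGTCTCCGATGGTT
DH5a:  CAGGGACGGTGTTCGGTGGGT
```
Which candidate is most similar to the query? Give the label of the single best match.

HB101

HB101 differs at 1 position; DH5a differs at 9 positions. The closest is HB101.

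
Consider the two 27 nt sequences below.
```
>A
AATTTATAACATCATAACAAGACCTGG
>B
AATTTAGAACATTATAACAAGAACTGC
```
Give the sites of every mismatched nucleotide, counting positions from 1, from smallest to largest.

7, 13, 23, 27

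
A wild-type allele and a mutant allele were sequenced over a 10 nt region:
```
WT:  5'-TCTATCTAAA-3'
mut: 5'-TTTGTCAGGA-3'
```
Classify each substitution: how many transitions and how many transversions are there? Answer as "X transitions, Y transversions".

4 transitions, 1 transversion

Transitions (purine↔purine or pyrimidine↔pyrimidine): 2 C→T, 4 A→G, 8 A→G, 9 A→G.
Transversions (purine↔pyrimidine): 7 T→A.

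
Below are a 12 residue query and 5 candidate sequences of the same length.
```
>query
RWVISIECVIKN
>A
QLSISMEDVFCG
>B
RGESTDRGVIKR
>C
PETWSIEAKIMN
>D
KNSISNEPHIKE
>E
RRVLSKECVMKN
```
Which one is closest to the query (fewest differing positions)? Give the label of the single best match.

E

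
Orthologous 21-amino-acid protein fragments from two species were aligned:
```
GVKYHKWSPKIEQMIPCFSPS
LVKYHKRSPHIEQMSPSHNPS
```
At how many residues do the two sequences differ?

Mismatches (1-based): residue 1: G→L; residue 7: W→R; residue 10: K→H; residue 15: I→S; residue 17: C→S; residue 18: F→H; residue 19: S→N.

7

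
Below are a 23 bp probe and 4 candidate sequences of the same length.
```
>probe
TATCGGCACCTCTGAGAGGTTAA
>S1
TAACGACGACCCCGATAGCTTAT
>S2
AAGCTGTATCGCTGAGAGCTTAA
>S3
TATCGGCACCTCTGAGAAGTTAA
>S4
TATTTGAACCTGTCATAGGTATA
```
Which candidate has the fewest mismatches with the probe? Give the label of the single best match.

S3

Hamming distances to probe — S1: 9; S2: 7; S3: 1; S4: 8.
Smallest is S3 with 1 mismatch.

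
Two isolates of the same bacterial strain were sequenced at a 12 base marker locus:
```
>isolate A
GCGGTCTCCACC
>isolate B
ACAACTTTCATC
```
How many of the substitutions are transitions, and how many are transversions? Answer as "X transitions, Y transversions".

Transitions (purine↔purine or pyrimidine↔pyrimidine): 1 G→A, 3 G→A, 4 G→A, 5 T→C, 6 C→T, 8 C→T, 11 C→T.
Transversions (purine↔pyrimidine): none.

7 transitions, 0 transversions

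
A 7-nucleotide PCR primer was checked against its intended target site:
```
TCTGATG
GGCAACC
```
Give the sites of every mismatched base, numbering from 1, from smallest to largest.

Scanning 1-based: 1: T/G; 2: C/G; 3: T/C; 4: G/A; 6: T/C; 7: G/C.

1, 2, 3, 4, 6, 7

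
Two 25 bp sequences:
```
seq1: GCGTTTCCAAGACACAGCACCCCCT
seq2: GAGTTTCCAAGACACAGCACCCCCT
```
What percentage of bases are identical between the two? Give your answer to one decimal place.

96.0%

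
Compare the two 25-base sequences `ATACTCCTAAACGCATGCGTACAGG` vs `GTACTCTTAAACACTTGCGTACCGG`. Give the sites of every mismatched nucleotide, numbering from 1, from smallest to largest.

1, 7, 13, 15, 23

Scanning 1-based: 1: A/G; 7: C/T; 13: G/A; 15: A/T; 23: A/C.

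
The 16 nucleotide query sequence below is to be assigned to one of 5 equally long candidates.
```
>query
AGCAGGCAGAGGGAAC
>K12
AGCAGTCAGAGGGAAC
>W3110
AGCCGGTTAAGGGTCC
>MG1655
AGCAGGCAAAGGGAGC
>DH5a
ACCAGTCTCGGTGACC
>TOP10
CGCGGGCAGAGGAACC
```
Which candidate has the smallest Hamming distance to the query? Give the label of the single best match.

Hamming distances to query — K12: 1; W3110: 6; MG1655: 2; DH5a: 7; TOP10: 4.
Smallest is K12 with 1 mismatch.

K12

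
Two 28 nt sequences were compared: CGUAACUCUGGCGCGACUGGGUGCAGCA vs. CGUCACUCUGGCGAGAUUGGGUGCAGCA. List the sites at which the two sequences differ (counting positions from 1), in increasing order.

4, 14, 17

Scanning 1-based: 4: A/C; 14: C/A; 17: C/U.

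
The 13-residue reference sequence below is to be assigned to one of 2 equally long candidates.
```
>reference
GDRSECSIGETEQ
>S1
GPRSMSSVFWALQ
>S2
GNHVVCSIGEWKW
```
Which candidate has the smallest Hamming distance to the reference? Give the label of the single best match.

S2

S1 differs at 8 residues; S2 differs at 7 residues. The closest is S2.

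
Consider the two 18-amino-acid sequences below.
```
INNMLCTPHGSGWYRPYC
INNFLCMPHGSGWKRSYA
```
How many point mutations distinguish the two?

5

The sequences differ at residues 4, 7, 14, 16, 18 (1-based) — 5 in total.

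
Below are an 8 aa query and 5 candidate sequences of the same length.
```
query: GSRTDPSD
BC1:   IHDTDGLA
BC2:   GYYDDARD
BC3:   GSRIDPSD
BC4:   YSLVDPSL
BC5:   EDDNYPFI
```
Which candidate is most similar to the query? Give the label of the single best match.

Hamming distances to query — BC1: 6; BC2: 5; BC3: 1; BC4: 4; BC5: 7.
Smallest is BC3 with 1 mismatch.

BC3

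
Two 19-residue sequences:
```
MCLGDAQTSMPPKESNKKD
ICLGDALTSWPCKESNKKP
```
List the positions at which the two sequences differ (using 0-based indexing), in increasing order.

0, 6, 9, 11, 18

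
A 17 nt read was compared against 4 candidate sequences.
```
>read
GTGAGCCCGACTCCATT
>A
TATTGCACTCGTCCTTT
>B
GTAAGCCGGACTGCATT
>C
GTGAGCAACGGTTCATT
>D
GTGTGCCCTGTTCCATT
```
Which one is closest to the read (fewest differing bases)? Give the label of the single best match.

B

A differs at 9 bases; B differs at 3 bases; C differs at 6 bases; D differs at 4 bases. The closest is B.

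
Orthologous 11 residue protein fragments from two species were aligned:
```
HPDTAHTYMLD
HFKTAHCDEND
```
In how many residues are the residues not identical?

The sequences differ at residues 2, 3, 7, 8, 9, 10 (1-based) — 6 in total.

6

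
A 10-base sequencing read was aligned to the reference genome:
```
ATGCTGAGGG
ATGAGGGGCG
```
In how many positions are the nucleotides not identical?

4

The sequences differ at positions 4, 5, 7, 9 (1-based) — 4 in total.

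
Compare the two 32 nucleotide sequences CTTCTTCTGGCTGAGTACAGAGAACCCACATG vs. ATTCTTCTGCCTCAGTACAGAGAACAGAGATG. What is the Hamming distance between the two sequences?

6

Comparing position by position, 6 positions differ: 1 (C/A), 10 (G/C), 13 (G/C), 26 (C/A), 27 (C/G), 29 (C/G).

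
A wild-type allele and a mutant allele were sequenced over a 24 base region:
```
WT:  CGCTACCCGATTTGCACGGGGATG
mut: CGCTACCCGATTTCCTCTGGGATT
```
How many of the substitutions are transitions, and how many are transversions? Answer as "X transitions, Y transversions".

Mismatches (1-based):
base 14: G→C (purine→pyrimidine, transversion)
base 16: A→T (purine→pyrimidine, transversion)
base 18: G→T (purine→pyrimidine, transversion)
base 24: G→T (purine→pyrimidine, transversion)

0 transitions, 4 transversions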